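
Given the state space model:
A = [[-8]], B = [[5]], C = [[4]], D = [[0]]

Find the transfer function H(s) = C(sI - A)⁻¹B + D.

(sI - A)⁻¹ = 1/(s + 8). H(s) = 4 × 5/(s + 8) + 0 = 20/(s + 8).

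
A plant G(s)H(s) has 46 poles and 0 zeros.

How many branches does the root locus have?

Root locus has n branches where n = number of poles = 46.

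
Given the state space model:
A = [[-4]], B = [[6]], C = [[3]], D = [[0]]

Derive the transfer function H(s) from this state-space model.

(sI - A)⁻¹ = 1/(s + 4). H(s) = 3 × 6/(s + 4) + 0 = 18/(s + 4).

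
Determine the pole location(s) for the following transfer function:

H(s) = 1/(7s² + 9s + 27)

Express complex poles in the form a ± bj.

Discriminant = 9² - 4×7×27 = 81 - 756 = -675 < 0, so the poles are a complex conjugate pair s = (-9 ± j√675)/(2×7). Real part = -9/(2×7) = -9/14 ≈ -0.6429; imaginary part = ±√675/(2×7) ≈ 1.8558. Poles: s = -0.6429 ± 1.8558j.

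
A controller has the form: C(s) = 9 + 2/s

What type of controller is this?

This is a Proportional-Integral (PI) controller.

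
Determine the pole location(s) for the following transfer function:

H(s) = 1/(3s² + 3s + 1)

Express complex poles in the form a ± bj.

Discriminant = 3² - 4×3×1 = 9 - 12 = -3 < 0, so the poles are a complex conjugate pair s = (-3 ± j√3)/(2×3). Real part = -3/(2×3) = -3/6 = -0.5; imaginary part = ±√3/(2×3) ≈ 0.2887. Poles: s = -0.5 ± 0.2887j.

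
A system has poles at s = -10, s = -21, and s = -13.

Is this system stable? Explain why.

All poles are in the left half-plane. System is stable.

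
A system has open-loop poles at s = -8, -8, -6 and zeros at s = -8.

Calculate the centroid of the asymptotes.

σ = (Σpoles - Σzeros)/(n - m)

σ = (Σpoles - Σzeros)/(n - m) = (-22 - (-8))/(3 - 1) = -14/2 = -7.0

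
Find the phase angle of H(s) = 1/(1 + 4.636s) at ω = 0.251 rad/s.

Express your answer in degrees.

Phase = -arctan(ωτ) = -arctan(0.251 × 4.636) = -49.3°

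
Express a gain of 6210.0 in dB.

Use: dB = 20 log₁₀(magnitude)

dB = 20 log₁₀(6210.0) = 75.9 dB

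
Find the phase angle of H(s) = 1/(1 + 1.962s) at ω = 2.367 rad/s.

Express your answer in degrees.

Phase = -arctan(ωτ) = -arctan(2.367 × 1.962) = -77.8°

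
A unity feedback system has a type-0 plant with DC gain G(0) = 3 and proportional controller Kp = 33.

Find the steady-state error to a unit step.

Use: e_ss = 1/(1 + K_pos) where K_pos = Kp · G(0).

K_pos = Kp · G(0) = 33 × 3 = 99. e_ss = 1/(1 + 99) = 0.01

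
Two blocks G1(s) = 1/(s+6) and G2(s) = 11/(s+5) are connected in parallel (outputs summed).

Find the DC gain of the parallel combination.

Parallel: G_eq = G1 + G2. DC gain = G1(0) + G2(0) = 1/6 + 11/5 = 0.1667 + 2.2 = 2.3667.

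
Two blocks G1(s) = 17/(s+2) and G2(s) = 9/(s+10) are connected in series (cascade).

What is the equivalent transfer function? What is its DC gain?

Series: multiply transfer functions. G_eq = 17/(s+2) × 9/(s+10) = 153/((s+2)(s+10)). DC gain = 153/(2×10) = 7.65.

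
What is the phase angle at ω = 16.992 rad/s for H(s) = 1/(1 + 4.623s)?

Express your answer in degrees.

Phase = -arctan(ωτ) = -arctan(16.992 × 4.623) = -89.3°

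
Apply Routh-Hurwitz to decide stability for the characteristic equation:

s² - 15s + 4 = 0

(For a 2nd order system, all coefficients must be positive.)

Coefficients: 1, -15, 4. b=-15 not positive, so system is unstable.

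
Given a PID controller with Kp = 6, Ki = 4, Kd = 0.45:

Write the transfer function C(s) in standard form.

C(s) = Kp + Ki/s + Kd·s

Substituting values: C(s) = 6 + 4/s + 0.45s = (0.45s² + 6s + 4)/s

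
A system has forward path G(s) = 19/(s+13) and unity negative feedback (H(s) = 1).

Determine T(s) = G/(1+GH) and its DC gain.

T(s) = G/(1+GH) = [19/(s+13)] / [1 + 19/(s+13)] = 19/(s+13+19) = 19/(s+32). DC gain = 19/32 = 0.59375.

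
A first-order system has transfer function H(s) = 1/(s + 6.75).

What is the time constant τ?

For H(s) = 1/(s + 1/τ), the pole is at -1/τ = -6.75, so τ = 1/6.75 = 0.1481 s.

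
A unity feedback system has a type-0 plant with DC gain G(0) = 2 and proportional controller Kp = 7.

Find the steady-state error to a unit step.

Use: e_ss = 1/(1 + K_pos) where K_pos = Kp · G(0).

K_pos = Kp · G(0) = 7 × 2 = 14. e_ss = 1/(1 + 14) = 0.0667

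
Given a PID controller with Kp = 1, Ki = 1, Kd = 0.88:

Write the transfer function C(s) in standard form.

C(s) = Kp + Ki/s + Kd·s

Substituting values: C(s) = 1 + 1/s + 0.88s = (0.88s² + s + 1)/s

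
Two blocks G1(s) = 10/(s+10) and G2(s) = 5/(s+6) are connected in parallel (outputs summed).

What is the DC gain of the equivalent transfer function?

Parallel: G_eq = G1 + G2. DC gain = G1(0) + G2(0) = 10/10 + 5/6 = 1 + 0.8333 = 1.8333.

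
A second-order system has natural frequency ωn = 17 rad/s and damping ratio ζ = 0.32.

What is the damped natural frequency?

ωd = ωn√(1 - ζ²) = 17√(1 - 0.32²) = 16.11 rad/s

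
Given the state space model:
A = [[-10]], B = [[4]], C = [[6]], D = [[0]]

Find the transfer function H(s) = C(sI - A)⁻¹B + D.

(sI - A)⁻¹ = 1/(s + 10). H(s) = 6 × 4/(s + 10) + 0 = 24/(s + 10).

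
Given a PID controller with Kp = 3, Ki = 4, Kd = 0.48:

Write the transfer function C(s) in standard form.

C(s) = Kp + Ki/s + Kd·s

Substituting values: C(s) = 3 + 4/s + 0.48s = (0.48s² + 3s + 4)/s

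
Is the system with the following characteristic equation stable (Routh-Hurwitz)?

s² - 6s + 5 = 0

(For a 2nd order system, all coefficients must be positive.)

Coefficients: 1, -6, 5. b=-6 not positive, so system is unstable.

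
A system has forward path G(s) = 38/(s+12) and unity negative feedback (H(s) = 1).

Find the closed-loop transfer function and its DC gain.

T(s) = G/(1+GH) = [38/(s+12)] / [1 + 38/(s+12)] = 38/(s+12+38) = 38/(s+50). DC gain = 38/50 = 0.76.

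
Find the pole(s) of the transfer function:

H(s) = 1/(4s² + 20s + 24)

Discriminant = 20² - 4×4×24 = 400 - 384 = 16 > 0, so two distinct real poles. Using quadratic formula: s = (-20 ± √16)/(2×4) = (-20 ± √16)/8, with √16 = 4. s₁ = -16/8 = -2, s₂ = -24/8 = -3. Poles: s₁ = -2, s₂ = -3.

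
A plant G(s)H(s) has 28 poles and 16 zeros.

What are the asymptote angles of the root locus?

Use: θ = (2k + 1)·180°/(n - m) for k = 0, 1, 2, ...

n - m = 28 - 16 = 12. Angles: θk = (2k + 1)·180°/12 = 15°, 45°, 75°, 105°, 135°, 165°, 195°, 225°, 255°, 285°, 315°, 345°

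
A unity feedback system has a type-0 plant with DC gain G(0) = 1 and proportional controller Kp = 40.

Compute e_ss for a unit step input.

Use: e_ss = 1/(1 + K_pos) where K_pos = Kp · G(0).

K_pos = Kp · G(0) = 40 × 1 = 40. e_ss = 1/(1 + 40) = 0.0244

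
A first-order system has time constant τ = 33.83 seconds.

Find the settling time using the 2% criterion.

For first-order system, 2% settling time ≈ 4τ = 4 × 33.83 = 135.32 s.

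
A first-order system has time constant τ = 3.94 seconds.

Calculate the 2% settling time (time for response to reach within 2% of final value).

For first-order system, 2% settling time ≈ 4τ = 4 × 3.94 = 15.76 s.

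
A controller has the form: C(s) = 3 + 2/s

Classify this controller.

This is a Proportional-Integral (PI) controller.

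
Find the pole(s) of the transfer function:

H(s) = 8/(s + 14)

Pole is where denominator = 0: s + 14 = 0, so s = -14.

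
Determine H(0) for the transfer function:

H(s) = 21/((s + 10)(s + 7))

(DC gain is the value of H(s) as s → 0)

DC gain = H(0) = 21/(10 × 7) = 21/70 = 0.3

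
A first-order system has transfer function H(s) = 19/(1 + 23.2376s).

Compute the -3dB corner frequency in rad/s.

Corner frequency = 1/τ = 1/23.2376 = 0.043 rad/s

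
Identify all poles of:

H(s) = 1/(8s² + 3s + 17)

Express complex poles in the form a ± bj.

Discriminant = 3² - 4×8×17 = 9 - 544 = -535 < 0, so the poles are a complex conjugate pair s = (-3 ± j√535)/(2×8). Real part = -3/(2×8) = -3/16 = -0.1875; imaginary part = ±√535/(2×8) ≈ 1.4456. Poles: s = -0.1875 ± 1.4456j.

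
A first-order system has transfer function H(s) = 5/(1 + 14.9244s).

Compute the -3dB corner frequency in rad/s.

Corner frequency = 1/τ = 1/14.9244 = 0.067 rad/s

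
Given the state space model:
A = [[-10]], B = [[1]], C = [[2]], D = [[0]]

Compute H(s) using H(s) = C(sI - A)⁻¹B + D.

(sI - A)⁻¹ = 1/(s + 10). H(s) = 2 × 1/(s + 10) + 0 = 2/(s + 10).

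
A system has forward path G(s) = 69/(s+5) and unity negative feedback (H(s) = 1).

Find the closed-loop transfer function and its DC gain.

T(s) = G/(1+GH) = [69/(s+5)] / [1 + 69/(s+5)] = 69/(s+5+69) = 69/(s+74). DC gain = 69/74 = 0.9324.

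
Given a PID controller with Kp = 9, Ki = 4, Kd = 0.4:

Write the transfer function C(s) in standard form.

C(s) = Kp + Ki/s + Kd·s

Substituting values: C(s) = 9 + 4/s + 0.4s = (0.4s² + 9s + 4)/s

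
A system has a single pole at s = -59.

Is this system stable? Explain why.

Pole at s = -59 is in the left half-plane. Stable.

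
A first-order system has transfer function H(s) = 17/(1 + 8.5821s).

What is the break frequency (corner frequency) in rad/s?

Corner frequency = 1/τ = 1/8.5821 = 0.117 rad/s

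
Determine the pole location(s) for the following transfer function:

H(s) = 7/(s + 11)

Pole is where denominator = 0: s + 11 = 0, so s = -11.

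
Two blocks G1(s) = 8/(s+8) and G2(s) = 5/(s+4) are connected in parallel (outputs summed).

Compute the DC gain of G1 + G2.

Parallel: G_eq = G1 + G2. DC gain = G1(0) + G2(0) = 8/8 + 5/4 = 1 + 1.25 = 2.25.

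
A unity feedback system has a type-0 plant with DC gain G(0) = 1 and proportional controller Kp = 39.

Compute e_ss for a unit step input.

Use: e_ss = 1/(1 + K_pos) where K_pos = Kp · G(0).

K_pos = Kp · G(0) = 39 × 1 = 39. e_ss = 1/(1 + 39) = 0.025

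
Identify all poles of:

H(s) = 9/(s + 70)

Pole is where denominator = 0: s + 70 = 0, so s = -70.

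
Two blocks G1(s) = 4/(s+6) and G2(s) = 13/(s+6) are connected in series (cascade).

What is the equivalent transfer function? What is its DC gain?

Series: multiply transfer functions. G_eq = 4/(s+6) × 13/(s+6) = 52/((s+6)(s+6)). DC gain = 52/(6×6) = 1.4444.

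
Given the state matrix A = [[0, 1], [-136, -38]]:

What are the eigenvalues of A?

det(A - λI) = λ² - (-38)λ + 136 = (λ - (-34))(λ - (-4)). Eigenvalues: -34, -4.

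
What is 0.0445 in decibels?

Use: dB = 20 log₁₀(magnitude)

dB = 20 log₁₀(0.0445) = -27.0 dB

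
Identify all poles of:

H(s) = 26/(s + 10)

Pole is where denominator = 0: s + 10 = 0, so s = -10.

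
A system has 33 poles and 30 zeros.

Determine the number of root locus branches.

Root locus has n branches where n = number of poles = 33.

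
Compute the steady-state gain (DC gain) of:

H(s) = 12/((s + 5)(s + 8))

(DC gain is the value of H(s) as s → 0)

DC gain = H(0) = 12/(5 × 8) = 12/40 = 0.3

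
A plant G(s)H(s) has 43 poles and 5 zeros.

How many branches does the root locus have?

Root locus has n branches where n = number of poles = 43.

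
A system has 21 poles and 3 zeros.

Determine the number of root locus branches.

Root locus has n branches where n = number of poles = 21.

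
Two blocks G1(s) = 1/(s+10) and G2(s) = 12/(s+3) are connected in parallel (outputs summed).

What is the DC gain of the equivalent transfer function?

Parallel: G_eq = G1 + G2. DC gain = G1(0) + G2(0) = 1/10 + 12/3 = 0.1 + 4 = 4.1.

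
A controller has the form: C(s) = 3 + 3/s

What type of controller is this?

This is a Proportional-Integral (PI) controller.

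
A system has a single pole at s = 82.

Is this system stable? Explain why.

Pole at s = 82 is in the right half-plane. Unstable.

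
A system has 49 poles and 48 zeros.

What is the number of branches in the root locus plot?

Root locus has n branches where n = number of poles = 49.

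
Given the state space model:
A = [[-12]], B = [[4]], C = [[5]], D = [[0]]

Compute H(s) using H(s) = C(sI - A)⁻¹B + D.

(sI - A)⁻¹ = 1/(s + 12). H(s) = 5 × 4/(s + 12) + 0 = 20/(s + 12).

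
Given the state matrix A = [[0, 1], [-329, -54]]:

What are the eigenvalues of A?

det(A - λI) = λ² - (-54)λ + 329 = (λ - (-47))(λ - (-7)). Eigenvalues: -47, -7.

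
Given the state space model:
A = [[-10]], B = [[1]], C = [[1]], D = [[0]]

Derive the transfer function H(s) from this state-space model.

(sI - A)⁻¹ = 1/(s + 10). H(s) = 1 × 1/(s + 10) + 0 = 1/(s + 10).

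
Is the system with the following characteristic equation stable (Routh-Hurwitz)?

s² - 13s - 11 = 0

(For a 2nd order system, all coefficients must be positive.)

Coefficients: 1, -13, -11. b=-13, c=-11 not positive, so system is unstable.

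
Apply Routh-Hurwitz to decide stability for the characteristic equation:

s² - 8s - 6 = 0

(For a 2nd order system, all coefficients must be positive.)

Coefficients: 1, -8, -6. b=-8, c=-6 not positive, so system is unstable.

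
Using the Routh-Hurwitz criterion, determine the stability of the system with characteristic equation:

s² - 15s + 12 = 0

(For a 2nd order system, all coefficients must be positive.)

Coefficients: 1, -15, 12. b=-15 not positive, so system is unstable.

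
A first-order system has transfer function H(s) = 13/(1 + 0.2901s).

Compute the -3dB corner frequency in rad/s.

Corner frequency = 1/τ = 1/0.2901 = 3.447 rad/s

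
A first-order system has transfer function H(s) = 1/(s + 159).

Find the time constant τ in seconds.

For H(s) = 1/(s + 1/τ), the pole is at -1/τ = -159, so τ = 1/159 = 0.0063 s.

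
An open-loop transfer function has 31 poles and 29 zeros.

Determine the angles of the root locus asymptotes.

n - m = 31 - 29 = 2. Angles: θk = (2k + 1)·180°/2 = 90°, 270°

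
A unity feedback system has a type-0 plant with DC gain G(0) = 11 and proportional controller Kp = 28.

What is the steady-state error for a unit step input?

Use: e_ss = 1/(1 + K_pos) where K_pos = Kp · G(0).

K_pos = Kp · G(0) = 28 × 11 = 308. e_ss = 1/(1 + 308) = 0.0032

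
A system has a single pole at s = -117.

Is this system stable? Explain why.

Pole at s = -117 is in the left half-plane. Stable.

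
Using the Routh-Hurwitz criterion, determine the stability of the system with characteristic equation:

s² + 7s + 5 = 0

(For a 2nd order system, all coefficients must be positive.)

Coefficients: 1, 7, 5. All positive, so system is stable.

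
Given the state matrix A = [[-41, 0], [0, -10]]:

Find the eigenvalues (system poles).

For diagonal matrix, eigenvalues are diagonal entries: λ₁ = -41, λ₂ = -10.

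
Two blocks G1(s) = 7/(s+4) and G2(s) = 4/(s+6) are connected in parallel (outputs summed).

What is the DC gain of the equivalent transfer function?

Parallel: G_eq = G1 + G2. DC gain = G1(0) + G2(0) = 7/4 + 4/6 = 1.75 + 0.6667 = 2.4167.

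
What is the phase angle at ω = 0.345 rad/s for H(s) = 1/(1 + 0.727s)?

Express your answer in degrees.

Phase = -arctan(ωτ) = -arctan(0.345 × 0.727) = -14.1°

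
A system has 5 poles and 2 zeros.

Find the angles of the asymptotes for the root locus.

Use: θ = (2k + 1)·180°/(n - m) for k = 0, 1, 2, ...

n - m = 5 - 2 = 3. Angles: θk = (2k + 1)·180°/3 = 60°, 180°, 300°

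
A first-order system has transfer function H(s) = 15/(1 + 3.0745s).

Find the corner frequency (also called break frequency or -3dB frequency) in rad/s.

Corner frequency = 1/τ = 1/3.0745 = 0.325 rad/s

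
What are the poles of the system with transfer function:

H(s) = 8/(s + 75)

Pole is where denominator = 0: s + 75 = 0, so s = -75.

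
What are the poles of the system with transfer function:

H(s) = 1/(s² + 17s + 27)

Discriminant = 17² - 4×1×27 = 289 - 108 = 181 > 0, so two distinct real poles. Using quadratic formula: s = (-17 ± √181)/(2×1) = (-17 ± √181)/2, with √181 ≈ 13.4536. s₁ ≈ -1.7732, s₂ ≈ -15.2268. Poles: s₁ = -1.7732, s₂ = -15.2268.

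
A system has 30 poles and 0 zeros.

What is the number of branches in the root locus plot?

Root locus has n branches where n = number of poles = 30.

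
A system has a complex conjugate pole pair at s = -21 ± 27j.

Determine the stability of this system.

Real part of poles is -21 (< 0, left half-plane). Stable.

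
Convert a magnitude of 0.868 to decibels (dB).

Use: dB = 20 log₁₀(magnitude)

dB = 20 log₁₀(0.868) = -1.2 dB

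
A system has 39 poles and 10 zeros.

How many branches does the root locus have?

Root locus has n branches where n = number of poles = 39.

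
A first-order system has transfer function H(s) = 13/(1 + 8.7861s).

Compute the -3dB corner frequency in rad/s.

Corner frequency = 1/τ = 1/8.7861 = 0.114 rad/s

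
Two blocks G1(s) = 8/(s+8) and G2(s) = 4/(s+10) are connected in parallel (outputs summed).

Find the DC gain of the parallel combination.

Parallel: G_eq = G1 + G2. DC gain = G1(0) + G2(0) = 8/8 + 4/10 = 1 + 0.4 = 1.4.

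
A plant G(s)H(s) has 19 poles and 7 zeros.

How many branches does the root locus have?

Root locus has n branches where n = number of poles = 19.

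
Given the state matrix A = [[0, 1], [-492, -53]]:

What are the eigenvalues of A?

det(A - λI) = λ² - (-53)λ + 492 = (λ - (-41))(λ - (-12)). Eigenvalues: -41, -12.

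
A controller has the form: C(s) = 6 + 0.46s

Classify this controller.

This is a Proportional-Derivative (PD) controller.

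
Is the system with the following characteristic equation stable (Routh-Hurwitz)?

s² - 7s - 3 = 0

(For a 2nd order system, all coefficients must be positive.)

Coefficients: 1, -7, -3. b=-7, c=-3 not positive, so system is unstable.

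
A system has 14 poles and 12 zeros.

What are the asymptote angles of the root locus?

n - m = 14 - 12 = 2. Angles: θk = (2k + 1)·180°/2 = 90°, 270°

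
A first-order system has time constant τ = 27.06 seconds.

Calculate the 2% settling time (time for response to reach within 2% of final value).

For first-order system, 2% settling time ≈ 4τ = 4 × 27.06 = 108.24 s.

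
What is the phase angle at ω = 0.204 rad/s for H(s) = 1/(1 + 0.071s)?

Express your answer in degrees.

Phase = -arctan(ωτ) = -arctan(0.204 × 0.071) = -0.8°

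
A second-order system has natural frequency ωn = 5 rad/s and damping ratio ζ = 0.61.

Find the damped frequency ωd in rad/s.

ωd = ωn√(1 - ζ²) = 5√(1 - 0.61²) = 3.96 rad/s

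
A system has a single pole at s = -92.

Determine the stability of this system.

Pole at s = -92 is in the left half-plane. Stable.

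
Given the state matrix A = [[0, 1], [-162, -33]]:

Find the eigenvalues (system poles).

det(A - λI) = λ² - (-33)λ + 162 = (λ - (-27))(λ - (-6)). Eigenvalues: -27, -6.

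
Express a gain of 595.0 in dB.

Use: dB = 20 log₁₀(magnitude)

dB = 20 log₁₀(595.0) = 55.5 dB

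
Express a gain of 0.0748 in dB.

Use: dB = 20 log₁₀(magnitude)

dB = 20 log₁₀(0.0748) = -22.5 dB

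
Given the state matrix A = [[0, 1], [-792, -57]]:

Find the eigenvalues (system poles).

det(A - λI) = λ² - (-57)λ + 792 = (λ - (-33))(λ - (-24)). Eigenvalues: -33, -24.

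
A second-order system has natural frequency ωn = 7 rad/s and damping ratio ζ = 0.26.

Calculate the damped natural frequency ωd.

ωd = ωn√(1 - ζ²) = 7√(1 - 0.26²) = 6.76 rad/s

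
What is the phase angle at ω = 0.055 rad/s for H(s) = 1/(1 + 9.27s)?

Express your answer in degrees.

Phase = -arctan(ωτ) = -arctan(0.055 × 9.27) = -27.0°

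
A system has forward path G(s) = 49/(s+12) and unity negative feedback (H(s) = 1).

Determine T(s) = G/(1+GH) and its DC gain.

T(s) = G/(1+GH) = [49/(s+12)] / [1 + 49/(s+12)] = 49/(s+12+49) = 49/(s+61). DC gain = 49/61 = 0.8033.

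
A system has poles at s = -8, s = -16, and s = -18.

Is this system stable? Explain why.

All poles are in the left half-plane. System is stable.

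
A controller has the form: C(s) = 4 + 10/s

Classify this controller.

This is a Proportional-Integral (PI) controller.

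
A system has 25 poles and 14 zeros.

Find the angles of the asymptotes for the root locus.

n - m = 25 - 14 = 11. Angles: θk = (2k + 1)·180°/11 = 16.36°, 49.09°, 81.82°, 114.55°, 147.27°, 180°, 212.73°, 245.45°, 278.18°, 310.91°, 343.64°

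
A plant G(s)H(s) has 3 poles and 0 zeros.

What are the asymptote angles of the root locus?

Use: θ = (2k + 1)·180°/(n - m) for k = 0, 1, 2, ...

n - m = 3 - 0 = 3. Angles: θk = (2k + 1)·180°/3 = 60°, 180°, 300°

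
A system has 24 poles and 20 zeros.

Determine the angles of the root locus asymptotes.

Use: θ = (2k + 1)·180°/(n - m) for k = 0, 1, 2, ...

n - m = 24 - 20 = 4. Angles: θk = (2k + 1)·180°/4 = 45°, 135°, 225°, 315°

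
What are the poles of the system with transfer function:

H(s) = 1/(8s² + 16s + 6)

Discriminant = 16² - 4×8×6 = 256 - 192 = 64 > 0, so two distinct real poles. Using quadratic formula: s = (-16 ± √64)/(2×8) = (-16 ± √64)/16, with √64 = 8. s₁ = -8/16 = -0.5, s₂ = -24/16 = -1.5. Poles: s₁ = -0.5, s₂ = -1.5.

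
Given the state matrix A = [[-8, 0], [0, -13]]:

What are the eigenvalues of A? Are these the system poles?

For diagonal matrix, eigenvalues are diagonal entries: λ₁ = -8, λ₂ = -13. Eigenvalues of A = system poles.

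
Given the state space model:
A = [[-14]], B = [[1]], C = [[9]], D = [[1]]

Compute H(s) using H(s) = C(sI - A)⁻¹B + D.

(sI - A)⁻¹ = 1/(s + 14). H(s) = 9×1/(s + 14) + 1 = (s + 23)/(s + 14).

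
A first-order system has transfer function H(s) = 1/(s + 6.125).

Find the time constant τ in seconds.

For H(s) = 1/(s + 1/τ), the pole is at -1/τ = -6.125, so τ = 1/6.125 = 0.1633 s.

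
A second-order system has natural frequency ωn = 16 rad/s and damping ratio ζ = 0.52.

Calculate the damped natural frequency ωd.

ωd = ωn√(1 - ζ²) = 16√(1 - 0.52²) = 13.67 rad/s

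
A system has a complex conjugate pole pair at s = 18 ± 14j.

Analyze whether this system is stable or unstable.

Real part of poles is 18 (> 0, right half-plane). Unstable.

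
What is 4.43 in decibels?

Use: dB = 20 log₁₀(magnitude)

dB = 20 log₁₀(4.43) = 12.9 dB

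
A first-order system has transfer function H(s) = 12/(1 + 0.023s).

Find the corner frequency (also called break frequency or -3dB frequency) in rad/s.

Corner frequency = 1/τ = 1/0.023 = 43.478 rad/s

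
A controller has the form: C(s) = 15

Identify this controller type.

This is a Proportional (P) controller.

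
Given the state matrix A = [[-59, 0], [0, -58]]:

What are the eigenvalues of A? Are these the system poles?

For diagonal matrix, eigenvalues are diagonal entries: λ₁ = -59, λ₂ = -58. Eigenvalues of A = system poles.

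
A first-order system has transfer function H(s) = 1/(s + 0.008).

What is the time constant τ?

For H(s) = 1/(s + 1/τ), the pole is at -1/τ = -0.008, so τ = 1/0.008 = 125 s.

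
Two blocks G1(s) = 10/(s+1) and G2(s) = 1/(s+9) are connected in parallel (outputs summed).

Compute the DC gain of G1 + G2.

Parallel: G_eq = G1 + G2. DC gain = G1(0) + G2(0) = 10/1 + 1/9 = 10 + 0.1111 = 10.1111.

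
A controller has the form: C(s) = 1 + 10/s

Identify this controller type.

This is a Proportional-Integral (PI) controller.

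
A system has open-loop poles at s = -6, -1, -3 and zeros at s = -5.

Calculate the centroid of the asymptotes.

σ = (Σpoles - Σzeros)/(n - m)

σ = (Σpoles - Σzeros)/(n - m) = (-10 - (-5))/(3 - 1) = -5/2 = -2.5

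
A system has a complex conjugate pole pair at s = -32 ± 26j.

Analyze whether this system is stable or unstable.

Real part of poles is -32 (< 0, left half-plane). Stable.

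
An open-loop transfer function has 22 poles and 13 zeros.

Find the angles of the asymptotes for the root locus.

n - m = 22 - 13 = 9. Angles: θk = (2k + 1)·180°/9 = 20°, 60°, 100°, 140°, 180°, 220°, 260°, 300°, 340°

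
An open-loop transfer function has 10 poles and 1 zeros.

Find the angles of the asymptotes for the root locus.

n - m = 10 - 1 = 9. Angles: θk = (2k + 1)·180°/9 = 20°, 60°, 100°, 140°, 180°, 220°, 260°, 300°, 340°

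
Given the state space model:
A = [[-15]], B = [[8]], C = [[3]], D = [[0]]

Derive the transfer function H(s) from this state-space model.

(sI - A)⁻¹ = 1/(s + 15). H(s) = 3 × 8/(s + 15) + 0 = 24/(s + 15).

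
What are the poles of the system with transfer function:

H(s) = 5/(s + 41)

Pole is where denominator = 0: s + 41 = 0, so s = -41.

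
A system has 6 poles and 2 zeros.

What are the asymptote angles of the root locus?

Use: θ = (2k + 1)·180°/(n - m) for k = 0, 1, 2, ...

n - m = 6 - 2 = 4. Angles: θk = (2k + 1)·180°/4 = 45°, 135°, 225°, 315°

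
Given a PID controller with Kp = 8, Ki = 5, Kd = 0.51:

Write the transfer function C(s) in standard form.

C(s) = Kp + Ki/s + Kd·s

Substituting values: C(s) = 8 + 5/s + 0.51s = (0.51s² + 8s + 5)/s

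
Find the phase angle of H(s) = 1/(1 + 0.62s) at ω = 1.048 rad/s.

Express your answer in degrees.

Phase = -arctan(ωτ) = -arctan(1.048 × 0.62) = -33.0°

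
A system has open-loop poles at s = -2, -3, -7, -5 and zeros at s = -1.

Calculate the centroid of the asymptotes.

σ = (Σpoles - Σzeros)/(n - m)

σ = (Σpoles - Σzeros)/(n - m) = (-17 - (-1))/(4 - 1) = -16/3 = -5.33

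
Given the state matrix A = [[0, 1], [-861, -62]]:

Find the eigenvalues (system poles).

det(A - λI) = λ² - (-62)λ + 861 = (λ - (-41))(λ - (-21)). Eigenvalues: -41, -21.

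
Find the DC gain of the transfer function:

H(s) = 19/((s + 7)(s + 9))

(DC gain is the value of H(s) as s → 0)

DC gain = H(0) = 19/(7 × 9) = 19/63 = 0.3016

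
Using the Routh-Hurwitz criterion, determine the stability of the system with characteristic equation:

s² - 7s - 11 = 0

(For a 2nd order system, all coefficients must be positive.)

Coefficients: 1, -7, -11. b=-7, c=-11 not positive, so system is unstable.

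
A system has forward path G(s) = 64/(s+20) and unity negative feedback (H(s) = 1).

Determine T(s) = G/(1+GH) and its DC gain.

T(s) = G/(1+GH) = [64/(s+20)] / [1 + 64/(s+20)] = 64/(s+20+64) = 64/(s+84). DC gain = 64/84 = 0.7619.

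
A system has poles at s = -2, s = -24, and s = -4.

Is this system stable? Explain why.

All poles are in the left half-plane. System is stable.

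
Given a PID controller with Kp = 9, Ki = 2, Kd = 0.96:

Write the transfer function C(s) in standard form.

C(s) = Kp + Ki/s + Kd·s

Substituting values: C(s) = 9 + 2/s + 0.96s = (0.96s² + 9s + 2)/s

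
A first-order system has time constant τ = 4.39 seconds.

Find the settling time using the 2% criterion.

For first-order system, 2% settling time ≈ 4τ = 4 × 4.39 = 17.56 s.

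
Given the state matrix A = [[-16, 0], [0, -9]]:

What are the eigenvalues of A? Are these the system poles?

For diagonal matrix, eigenvalues are diagonal entries: λ₁ = -16, λ₂ = -9. Eigenvalues of A = system poles.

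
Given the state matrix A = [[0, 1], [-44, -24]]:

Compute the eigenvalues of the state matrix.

det(A - λI) = λ² - (-24)λ + 44 = (λ - (-2))(λ - (-22)). Eigenvalues: -2, -22.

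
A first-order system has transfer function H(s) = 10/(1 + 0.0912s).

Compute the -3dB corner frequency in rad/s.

Corner frequency = 1/τ = 1/0.0912 = 10.965 rad/s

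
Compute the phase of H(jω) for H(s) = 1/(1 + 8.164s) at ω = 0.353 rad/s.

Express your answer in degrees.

Phase = -arctan(ωτ) = -arctan(0.353 × 8.164) = -70.9°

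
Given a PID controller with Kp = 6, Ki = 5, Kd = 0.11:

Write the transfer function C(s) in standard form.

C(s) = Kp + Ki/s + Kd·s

Substituting values: C(s) = 6 + 5/s + 0.11s = (0.11s² + 6s + 5)/s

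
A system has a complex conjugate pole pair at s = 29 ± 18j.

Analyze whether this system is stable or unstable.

Real part of poles is 29 (> 0, right half-plane). Unstable.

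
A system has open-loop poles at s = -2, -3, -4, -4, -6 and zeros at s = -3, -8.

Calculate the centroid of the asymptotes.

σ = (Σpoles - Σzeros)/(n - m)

σ = (Σpoles - Σzeros)/(n - m) = (-19 - (-11))/(5 - 2) = -8/3 = -2.67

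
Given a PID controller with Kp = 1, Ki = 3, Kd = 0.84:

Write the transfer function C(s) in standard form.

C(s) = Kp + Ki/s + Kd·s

Substituting values: C(s) = 1 + 3/s + 0.84s = (0.84s² + s + 3)/s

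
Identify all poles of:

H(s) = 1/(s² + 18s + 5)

Discriminant = 18² - 4×1×5 = 324 - 20 = 304 > 0, so two distinct real poles. Using quadratic formula: s = (-18 ± √304)/(2×1) = (-18 ± √304)/2, with √304 ≈ 17.4356. s₁ ≈ -0.2822, s₂ ≈ -17.7178. Poles: s₁ = -0.2822, s₂ = -17.7178.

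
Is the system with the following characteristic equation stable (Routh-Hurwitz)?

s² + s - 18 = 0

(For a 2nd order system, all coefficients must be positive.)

Coefficients: 1, 1, -18. c=-18 not positive, so system is unstable.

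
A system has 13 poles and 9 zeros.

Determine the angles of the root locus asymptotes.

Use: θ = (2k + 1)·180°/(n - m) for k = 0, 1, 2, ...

n - m = 13 - 9 = 4. Angles: θk = (2k + 1)·180°/4 = 45°, 135°, 225°, 315°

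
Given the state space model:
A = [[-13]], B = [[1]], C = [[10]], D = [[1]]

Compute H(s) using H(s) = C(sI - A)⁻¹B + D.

(sI - A)⁻¹ = 1/(s + 13). H(s) = 10×1/(s + 13) + 1 = (s + 23)/(s + 13).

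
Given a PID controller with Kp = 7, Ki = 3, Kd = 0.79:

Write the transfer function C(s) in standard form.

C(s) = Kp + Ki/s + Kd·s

Substituting values: C(s) = 7 + 3/s + 0.79s = (0.79s² + 7s + 3)/s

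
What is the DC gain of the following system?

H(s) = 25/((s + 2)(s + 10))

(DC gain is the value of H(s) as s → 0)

DC gain = H(0) = 25/(2 × 10) = 25/20 = 1.25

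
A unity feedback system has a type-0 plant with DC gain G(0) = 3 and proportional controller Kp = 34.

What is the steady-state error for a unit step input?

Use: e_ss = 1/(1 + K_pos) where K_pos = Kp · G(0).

K_pos = Kp · G(0) = 34 × 3 = 102. e_ss = 1/(1 + 102) = 0.0097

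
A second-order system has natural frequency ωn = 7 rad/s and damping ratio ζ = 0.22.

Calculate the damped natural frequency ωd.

ωd = ωn√(1 - ζ²) = 7√(1 - 0.22²) = 6.83 rad/s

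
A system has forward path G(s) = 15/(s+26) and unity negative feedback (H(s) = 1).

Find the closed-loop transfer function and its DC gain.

T(s) = G/(1+GH) = [15/(s+26)] / [1 + 15/(s+26)] = 15/(s+26+15) = 15/(s+41). DC gain = 15/41 = 0.3659.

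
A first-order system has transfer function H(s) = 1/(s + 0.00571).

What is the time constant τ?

For H(s) = 1/(s + 1/τ), the pole is at -1/τ = -0.00571, so τ = 1/0.00571 = 175.1 s.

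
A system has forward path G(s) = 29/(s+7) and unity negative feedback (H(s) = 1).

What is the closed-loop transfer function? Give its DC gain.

T(s) = G/(1+GH) = [29/(s+7)] / [1 + 29/(s+7)] = 29/(s+7+29) = 29/(s+36). DC gain = 29/36 = 0.8056.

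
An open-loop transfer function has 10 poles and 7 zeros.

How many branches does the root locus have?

Root locus has n branches where n = number of poles = 10.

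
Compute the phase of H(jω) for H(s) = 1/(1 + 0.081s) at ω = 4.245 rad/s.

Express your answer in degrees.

Phase = -arctan(ωτ) = -arctan(4.245 × 0.081) = -19.0°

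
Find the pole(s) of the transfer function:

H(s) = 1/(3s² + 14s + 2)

Discriminant = 14² - 4×3×2 = 196 - 24 = 172 > 0, so two distinct real poles. Using quadratic formula: s = (-14 ± √172)/(2×3) = (-14 ± √172)/6, with √172 ≈ 13.1149. s₁ ≈ -0.1475, s₂ ≈ -4.5191. Poles: s₁ = -0.1475, s₂ = -4.5191.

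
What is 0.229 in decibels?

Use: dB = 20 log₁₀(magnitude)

dB = 20 log₁₀(0.229) = -12.8 dB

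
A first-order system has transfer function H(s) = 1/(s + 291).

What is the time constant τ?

For H(s) = 1/(s + 1/τ), the pole is at -1/τ = -291, so τ = 1/291 = 0.0034 s.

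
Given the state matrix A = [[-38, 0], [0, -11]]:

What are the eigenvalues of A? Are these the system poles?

For diagonal matrix, eigenvalues are diagonal entries: λ₁ = -38, λ₂ = -11. Eigenvalues of A = system poles.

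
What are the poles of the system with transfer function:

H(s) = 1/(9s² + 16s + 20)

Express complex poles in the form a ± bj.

Discriminant = 16² - 4×9×20 = 256 - 720 = -464 < 0, so the poles are a complex conjugate pair s = (-16 ± j√464)/(2×9). Real part = -16/(2×9) = -16/18 ≈ -0.8889; imaginary part = ±√464/(2×9) ≈ 1.1967. Poles: s = -0.8889 ± 1.1967j.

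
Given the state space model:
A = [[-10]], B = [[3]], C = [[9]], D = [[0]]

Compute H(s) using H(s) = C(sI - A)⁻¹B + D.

(sI - A)⁻¹ = 1/(s + 10). H(s) = 9 × 3/(s + 10) + 0 = 27/(s + 10).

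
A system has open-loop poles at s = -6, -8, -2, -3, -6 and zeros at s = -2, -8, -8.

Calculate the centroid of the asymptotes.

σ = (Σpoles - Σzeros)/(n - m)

σ = (Σpoles - Σzeros)/(n - m) = (-25 - (-18))/(5 - 3) = -7/2 = -3.5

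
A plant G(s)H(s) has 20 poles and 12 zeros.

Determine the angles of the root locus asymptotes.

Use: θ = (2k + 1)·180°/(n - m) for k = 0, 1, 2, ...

n - m = 20 - 12 = 8. Angles: θk = (2k + 1)·180°/8 = 22.5°, 67.5°, 112.5°, 157.5°, 202.5°, 247.5°, 292.5°, 337.5°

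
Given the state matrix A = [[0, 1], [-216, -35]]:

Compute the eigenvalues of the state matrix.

det(A - λI) = λ² - (-35)λ + 216 = (λ - (-27))(λ - (-8)). Eigenvalues: -27, -8.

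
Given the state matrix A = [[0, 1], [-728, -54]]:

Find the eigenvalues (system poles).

det(A - λI) = λ² - (-54)λ + 728 = (λ - (-26))(λ - (-28)). Eigenvalues: -26, -28.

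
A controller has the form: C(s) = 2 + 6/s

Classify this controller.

This is a Proportional-Integral (PI) controller.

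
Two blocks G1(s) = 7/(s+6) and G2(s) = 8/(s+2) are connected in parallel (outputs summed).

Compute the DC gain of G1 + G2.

Parallel: G_eq = G1 + G2. DC gain = G1(0) + G2(0) = 7/6 + 8/2 = 1.1667 + 4 = 5.1667.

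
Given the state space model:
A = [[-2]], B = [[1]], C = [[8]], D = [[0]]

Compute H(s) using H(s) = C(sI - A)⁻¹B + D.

(sI - A)⁻¹ = 1/(s + 2). H(s) = 8 × 1/(s + 2) + 0 = 8/(s + 2).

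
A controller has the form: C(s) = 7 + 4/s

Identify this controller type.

This is a Proportional-Integral (PI) controller.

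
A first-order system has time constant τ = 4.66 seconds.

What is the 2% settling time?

For first-order system, 2% settling time ≈ 4τ = 4 × 4.66 = 18.64 s.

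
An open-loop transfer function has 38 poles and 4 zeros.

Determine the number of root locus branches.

Root locus has n branches where n = number of poles = 38.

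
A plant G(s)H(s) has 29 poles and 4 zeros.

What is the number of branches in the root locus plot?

Root locus has n branches where n = number of poles = 29.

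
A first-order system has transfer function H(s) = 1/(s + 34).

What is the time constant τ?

For H(s) = 1/(s + 1/τ), the pole is at -1/τ = -34, so τ = 1/34 = 0.0294 s.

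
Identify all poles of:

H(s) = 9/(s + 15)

Pole is where denominator = 0: s + 15 = 0, so s = -15.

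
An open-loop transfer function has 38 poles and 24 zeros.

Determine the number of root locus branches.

Root locus has n branches where n = number of poles = 38.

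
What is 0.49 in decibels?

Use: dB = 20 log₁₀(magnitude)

dB = 20 log₁₀(0.49) = -6.2 dB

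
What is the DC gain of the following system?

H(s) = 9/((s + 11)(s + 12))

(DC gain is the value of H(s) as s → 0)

DC gain = H(0) = 9/(11 × 12) = 9/132 = 0.0682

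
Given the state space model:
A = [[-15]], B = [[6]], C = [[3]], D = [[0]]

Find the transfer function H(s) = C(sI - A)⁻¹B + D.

(sI - A)⁻¹ = 1/(s + 15). H(s) = 3 × 6/(s + 15) + 0 = 18/(s + 15).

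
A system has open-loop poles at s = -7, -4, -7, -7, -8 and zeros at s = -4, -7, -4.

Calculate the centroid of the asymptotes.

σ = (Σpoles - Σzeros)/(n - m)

σ = (Σpoles - Σzeros)/(n - m) = (-33 - (-15))/(5 - 3) = -18/2 = -9.0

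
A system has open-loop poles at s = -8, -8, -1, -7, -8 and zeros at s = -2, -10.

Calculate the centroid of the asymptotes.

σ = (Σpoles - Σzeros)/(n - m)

σ = (Σpoles - Σzeros)/(n - m) = (-32 - (-12))/(5 - 2) = -20/3 = -6.67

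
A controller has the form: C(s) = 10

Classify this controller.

This is a Proportional (P) controller.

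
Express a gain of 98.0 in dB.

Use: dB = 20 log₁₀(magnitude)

dB = 20 log₁₀(98.0) = 39.8 dB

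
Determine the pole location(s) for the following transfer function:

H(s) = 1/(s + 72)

Pole is where denominator = 0: s + 72 = 0, so s = -72.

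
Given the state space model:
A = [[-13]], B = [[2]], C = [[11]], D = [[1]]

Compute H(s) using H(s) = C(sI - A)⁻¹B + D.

(sI - A)⁻¹ = 1/(s + 13). H(s) = 11×2/(s + 13) + 1 = (s + 35)/(s + 13).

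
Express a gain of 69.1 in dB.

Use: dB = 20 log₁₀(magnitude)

dB = 20 log₁₀(69.1) = 36.8 dB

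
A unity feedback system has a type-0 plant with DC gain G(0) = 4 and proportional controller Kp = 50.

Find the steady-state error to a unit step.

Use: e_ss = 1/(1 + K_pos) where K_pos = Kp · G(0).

K_pos = Kp · G(0) = 50 × 4 = 200. e_ss = 1/(1 + 200) = 0.0050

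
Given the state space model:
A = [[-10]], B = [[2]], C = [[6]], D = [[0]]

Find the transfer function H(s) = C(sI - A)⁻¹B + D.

(sI - A)⁻¹ = 1/(s + 10). H(s) = 6 × 2/(s + 10) + 0 = 12/(s + 10).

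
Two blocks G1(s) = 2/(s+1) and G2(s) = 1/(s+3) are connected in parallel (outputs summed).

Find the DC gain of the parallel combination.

Parallel: G_eq = G1 + G2. DC gain = G1(0) + G2(0) = 2/1 + 1/3 = 2 + 0.3333 = 2.3333.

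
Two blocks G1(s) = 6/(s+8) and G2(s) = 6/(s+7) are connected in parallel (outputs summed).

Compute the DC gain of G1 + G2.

Parallel: G_eq = G1 + G2. DC gain = G1(0) + G2(0) = 6/8 + 6/7 = 0.75 + 0.8571 = 1.6071.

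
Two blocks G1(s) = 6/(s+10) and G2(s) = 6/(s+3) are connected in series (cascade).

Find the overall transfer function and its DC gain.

Series: multiply transfer functions. G_eq = 6/(s+10) × 6/(s+3) = 36/((s+10)(s+3)). DC gain = 36/(10×3) = 1.2.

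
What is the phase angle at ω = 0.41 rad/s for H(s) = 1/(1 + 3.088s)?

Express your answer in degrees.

Phase = -arctan(ωτ) = -arctan(0.41 × 3.088) = -51.7°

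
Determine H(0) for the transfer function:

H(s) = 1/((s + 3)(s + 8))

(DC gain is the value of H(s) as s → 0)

DC gain = H(0) = 1/(3 × 8) = 1/24 = 0.0417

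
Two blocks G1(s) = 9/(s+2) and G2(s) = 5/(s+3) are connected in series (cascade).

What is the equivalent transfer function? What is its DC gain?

Series: multiply transfer functions. G_eq = 9/(s+2) × 5/(s+3) = 45/((s+2)(s+3)). DC gain = 45/(2×3) = 7.5.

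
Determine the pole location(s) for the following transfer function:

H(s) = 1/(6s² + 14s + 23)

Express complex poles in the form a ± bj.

Discriminant = 14² - 4×6×23 = 196 - 552 = -356 < 0, so the poles are a complex conjugate pair s = (-14 ± j√356)/(2×6). Real part = -14/(2×6) = -14/12 ≈ -1.1667; imaginary part = ±√356/(2×6) ≈ 1.5723. Poles: s = -1.1667 ± 1.5723j.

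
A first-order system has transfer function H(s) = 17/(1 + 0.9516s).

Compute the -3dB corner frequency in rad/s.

Corner frequency = 1/τ = 1/0.9516 = 1.051 rad/s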